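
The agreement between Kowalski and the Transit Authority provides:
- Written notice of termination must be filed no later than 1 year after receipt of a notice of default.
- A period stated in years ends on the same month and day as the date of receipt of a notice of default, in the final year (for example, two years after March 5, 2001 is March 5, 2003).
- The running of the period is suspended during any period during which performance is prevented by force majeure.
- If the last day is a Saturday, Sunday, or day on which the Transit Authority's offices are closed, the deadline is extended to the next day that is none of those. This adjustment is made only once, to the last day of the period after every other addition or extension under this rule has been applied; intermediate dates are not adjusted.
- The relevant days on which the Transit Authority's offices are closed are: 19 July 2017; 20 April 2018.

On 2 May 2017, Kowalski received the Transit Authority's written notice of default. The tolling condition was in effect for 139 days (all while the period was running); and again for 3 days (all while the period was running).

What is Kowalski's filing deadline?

1 year after 2 May 2017 is May 2, 2018.
Tolling adds 139 days: May 2, 2018 + 139 days = September 18, 2018.
Tolling adds 3 days: September 18, 2018 + 3 days = September 21, 2018.
September 21, 2018 is a Friday and not a day on which the Transit Authority's offices are closed, so no extension applies.

September 21, 2018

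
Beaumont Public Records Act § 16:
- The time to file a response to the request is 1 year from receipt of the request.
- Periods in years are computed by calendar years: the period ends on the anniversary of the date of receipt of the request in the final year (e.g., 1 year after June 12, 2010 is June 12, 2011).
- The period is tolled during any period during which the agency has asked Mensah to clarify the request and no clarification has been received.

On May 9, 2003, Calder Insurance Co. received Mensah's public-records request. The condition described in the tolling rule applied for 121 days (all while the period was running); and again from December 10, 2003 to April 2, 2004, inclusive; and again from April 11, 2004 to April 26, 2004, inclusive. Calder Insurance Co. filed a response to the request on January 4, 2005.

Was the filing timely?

Yes

1 year after May 9, 2003 is May 9, 2004.
Tolling adds 121 days: May 9, 2004 + 121 days = September 7, 2004.
From December 10, 2003 through April 2, 2004 inclusive is 115 days; tolling adds 115 days: September 7, 2004 + 115 days = December 31, 2004.
From April 11, 2004 through April 26, 2004 inclusive is 16 days; tolling adds 16 days: December 31, 2004 + 16 days = January 16, 2005.
The deadline is January 16, 2005; the filing on January 4, 2005 is on or before that date.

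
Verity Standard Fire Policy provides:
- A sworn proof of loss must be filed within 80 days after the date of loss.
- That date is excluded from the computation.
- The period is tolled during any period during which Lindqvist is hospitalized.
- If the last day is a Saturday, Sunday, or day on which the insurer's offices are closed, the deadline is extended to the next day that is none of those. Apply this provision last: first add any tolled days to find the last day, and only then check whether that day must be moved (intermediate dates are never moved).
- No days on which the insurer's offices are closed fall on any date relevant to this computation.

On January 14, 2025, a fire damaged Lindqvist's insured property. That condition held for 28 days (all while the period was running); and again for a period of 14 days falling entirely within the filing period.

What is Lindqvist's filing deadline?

80 days after January 14, 2025 is April 4, 2025.
Tolling adds 28 days: April 4, 2025 + 28 days = May 2, 2025.
Tolling adds 14 days: May 2, 2025 + 14 days = May 16, 2025.
May 16, 2025 is a Friday and not a day on which the insurer's offices are closed, so no extension applies.

May 16, 2025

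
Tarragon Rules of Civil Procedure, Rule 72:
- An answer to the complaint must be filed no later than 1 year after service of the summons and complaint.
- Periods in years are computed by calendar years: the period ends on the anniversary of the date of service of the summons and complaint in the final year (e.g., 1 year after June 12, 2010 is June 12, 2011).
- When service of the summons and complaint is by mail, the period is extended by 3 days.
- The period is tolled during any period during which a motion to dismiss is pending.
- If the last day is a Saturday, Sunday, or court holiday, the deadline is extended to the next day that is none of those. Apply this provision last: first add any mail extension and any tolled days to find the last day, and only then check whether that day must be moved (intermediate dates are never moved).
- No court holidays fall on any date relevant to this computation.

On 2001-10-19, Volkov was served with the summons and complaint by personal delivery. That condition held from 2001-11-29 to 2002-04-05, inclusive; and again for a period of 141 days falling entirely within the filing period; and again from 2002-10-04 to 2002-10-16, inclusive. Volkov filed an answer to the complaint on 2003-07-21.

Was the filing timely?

1 year after 2001-10-19 is October 19, 2002.
Service was not by mail, so no mail extension applies.
From November 29, 2001 through April 5, 2002 inclusive is 128 days; tolling adds 128 days: October 19, 2002 + 128 days = February 24, 2003.
Tolling adds 141 days: February 24, 2003 + 141 days = July 15, 2003.
From October 4, 2002 through October 16, 2002 inclusive is 13 days; tolling adds 13 days: July 15, 2003 + 13 days = July 28, 2003.
July 28, 2003 is a Monday and not a court holiday, so no extension applies.
The deadline is July 28, 2003; the filing on July 21, 2003 is on or before that date.

Yes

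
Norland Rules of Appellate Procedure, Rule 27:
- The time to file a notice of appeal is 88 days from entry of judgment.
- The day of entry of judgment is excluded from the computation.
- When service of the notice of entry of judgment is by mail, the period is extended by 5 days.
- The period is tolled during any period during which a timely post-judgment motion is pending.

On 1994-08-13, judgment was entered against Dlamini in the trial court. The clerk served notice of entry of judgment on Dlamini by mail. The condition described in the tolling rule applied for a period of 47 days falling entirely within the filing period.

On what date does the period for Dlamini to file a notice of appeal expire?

88 days after 1994-08-13 is November 9, 1994.
Service was by mail, adding 5 days: November 9, 1994 + 5 days = November 14, 1994.
Tolling adds 47 days: November 14, 1994 + 47 days = December 31, 1994.

December 31, 1994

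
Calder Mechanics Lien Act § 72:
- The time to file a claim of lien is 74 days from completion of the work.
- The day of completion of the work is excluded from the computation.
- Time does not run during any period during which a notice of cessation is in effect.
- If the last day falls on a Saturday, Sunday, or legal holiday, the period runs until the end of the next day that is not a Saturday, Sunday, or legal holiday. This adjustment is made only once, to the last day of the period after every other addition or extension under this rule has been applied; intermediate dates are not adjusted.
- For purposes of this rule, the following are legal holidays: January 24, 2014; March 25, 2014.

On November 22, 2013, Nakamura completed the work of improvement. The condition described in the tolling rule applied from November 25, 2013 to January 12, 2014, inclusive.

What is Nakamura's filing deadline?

March 26, 2014

74 days after November 22, 2013 is February 4, 2014.
From November 25, 2013 through January 12, 2014 inclusive is 49 days; tolling adds 49 days: February 4, 2014 + 49 days = March 25, 2014.
March 25, 2014 is a listed holiday. The next qualifying day is March 26, 2014.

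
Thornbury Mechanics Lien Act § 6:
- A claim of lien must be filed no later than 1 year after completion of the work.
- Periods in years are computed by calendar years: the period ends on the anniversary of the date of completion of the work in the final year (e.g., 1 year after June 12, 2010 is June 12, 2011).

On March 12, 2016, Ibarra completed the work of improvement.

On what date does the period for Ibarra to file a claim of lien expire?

March 12, 2017

1 year after March 12, 2016 is March 12, 2017.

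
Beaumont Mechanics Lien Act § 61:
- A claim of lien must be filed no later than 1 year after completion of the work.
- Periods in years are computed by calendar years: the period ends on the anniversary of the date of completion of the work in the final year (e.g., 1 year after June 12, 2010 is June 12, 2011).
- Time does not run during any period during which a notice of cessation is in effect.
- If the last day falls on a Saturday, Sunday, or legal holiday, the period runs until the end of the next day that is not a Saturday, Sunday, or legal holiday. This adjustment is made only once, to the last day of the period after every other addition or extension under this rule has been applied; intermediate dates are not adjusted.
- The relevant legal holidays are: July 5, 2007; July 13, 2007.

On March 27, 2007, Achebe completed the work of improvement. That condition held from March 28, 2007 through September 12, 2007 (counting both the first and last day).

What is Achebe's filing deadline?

1 year after March 27, 2007 is March 27, 2008.
From March 28, 2007 through September 12, 2007 inclusive is 169 days; tolling adds 169 days: March 27, 2008 + 169 days = September 12, 2008.
September 12, 2008 is a Friday and not a legal holiday, so no extension applies.

September 12, 2008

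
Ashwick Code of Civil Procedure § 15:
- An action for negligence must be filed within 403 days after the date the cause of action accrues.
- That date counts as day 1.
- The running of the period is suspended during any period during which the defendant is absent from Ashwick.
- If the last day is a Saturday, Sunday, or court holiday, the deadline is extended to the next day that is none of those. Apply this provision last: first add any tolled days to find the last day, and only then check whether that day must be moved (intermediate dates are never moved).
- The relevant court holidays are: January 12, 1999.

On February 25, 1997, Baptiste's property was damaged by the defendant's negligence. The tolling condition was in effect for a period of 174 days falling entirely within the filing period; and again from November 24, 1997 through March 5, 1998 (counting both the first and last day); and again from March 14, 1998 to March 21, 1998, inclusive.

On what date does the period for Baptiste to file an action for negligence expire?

January 13, 1999

Counting February 25, 1997 as day 1, day 403 is April 3, 1998.
Tolling adds 174 days: April 3, 1998 + 174 days = September 24, 1998.
From November 24, 1997 through March 5, 1998 inclusive is 102 days; tolling adds 102 days: September 24, 1998 + 102 days = January 4, 1999.
From March 14, 1998 through March 21, 1998 inclusive is 8 days; tolling adds 8 days: January 4, 1999 + 8 days = January 12, 1999.
January 12, 1999 is a listed holiday. The next qualifying day is January 13, 1999.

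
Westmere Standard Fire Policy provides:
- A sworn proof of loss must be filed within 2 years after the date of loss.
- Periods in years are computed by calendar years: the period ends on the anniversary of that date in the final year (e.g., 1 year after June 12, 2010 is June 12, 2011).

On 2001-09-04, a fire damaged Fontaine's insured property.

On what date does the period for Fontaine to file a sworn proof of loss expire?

2 years after 2001-09-04 is September 4, 2003.

September 4, 2003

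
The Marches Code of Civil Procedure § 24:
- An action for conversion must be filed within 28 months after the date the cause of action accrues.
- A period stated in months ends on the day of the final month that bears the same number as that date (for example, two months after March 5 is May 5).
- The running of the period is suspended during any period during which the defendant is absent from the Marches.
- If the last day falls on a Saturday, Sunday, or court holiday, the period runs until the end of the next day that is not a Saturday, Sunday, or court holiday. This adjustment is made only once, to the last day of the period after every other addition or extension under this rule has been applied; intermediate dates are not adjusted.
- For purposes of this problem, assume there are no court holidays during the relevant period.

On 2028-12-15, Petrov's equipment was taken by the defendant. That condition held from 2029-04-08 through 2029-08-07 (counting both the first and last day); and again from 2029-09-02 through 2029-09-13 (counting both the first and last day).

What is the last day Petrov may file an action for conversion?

28 months after 2028-12-15 is April 15, 2031.
From April 8, 2029 through August 7, 2029 inclusive is 122 days; tolling adds 122 days: April 15, 2031 + 122 days = August 15, 2031.
From September 2, 2029 through September 13, 2029 inclusive is 12 days; tolling adds 12 days: August 15, 2031 + 12 days = August 27, 2031.
August 27, 2031 is a Wednesday and not a court holiday, so no extension applies.

August 27, 2031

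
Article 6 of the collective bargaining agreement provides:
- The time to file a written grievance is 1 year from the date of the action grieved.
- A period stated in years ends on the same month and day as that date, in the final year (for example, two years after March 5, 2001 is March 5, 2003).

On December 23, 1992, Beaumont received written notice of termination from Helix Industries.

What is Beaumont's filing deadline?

1 year after December 23, 1992 is December 23, 1993.

December 23, 1993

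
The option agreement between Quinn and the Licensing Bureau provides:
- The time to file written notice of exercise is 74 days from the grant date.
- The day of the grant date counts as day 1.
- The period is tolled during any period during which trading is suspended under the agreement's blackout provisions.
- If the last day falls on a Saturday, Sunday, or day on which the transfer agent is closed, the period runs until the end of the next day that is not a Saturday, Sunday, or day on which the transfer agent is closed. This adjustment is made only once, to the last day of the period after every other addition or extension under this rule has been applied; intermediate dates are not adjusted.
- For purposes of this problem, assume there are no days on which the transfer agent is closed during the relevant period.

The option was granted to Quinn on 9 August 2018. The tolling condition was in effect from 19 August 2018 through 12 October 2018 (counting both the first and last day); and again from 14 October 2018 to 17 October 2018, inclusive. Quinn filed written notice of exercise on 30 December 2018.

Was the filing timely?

No

Counting 9 August 2018 as day 1, day 74 is October 21, 2018.
From August 19, 2018 through October 12, 2018 inclusive is 55 days; tolling adds 55 days: October 21, 2018 + 55 days = December 15, 2018.
From October 14, 2018 through October 17, 2018 inclusive is 4 days; tolling adds 4 days: December 15, 2018 + 4 days = December 19, 2018.
December 19, 2018 is a Wednesday and not a day on which the transfer agent is closed, so no extension applies.
The deadline is December 19, 2018; the filing on December 30, 2018 is after that date.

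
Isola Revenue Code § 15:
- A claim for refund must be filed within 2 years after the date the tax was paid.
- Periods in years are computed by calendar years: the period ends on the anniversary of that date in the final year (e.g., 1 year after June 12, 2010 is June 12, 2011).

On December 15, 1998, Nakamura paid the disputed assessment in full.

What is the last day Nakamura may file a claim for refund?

2 years after December 15, 1998 is December 15, 2000.

December 15, 2000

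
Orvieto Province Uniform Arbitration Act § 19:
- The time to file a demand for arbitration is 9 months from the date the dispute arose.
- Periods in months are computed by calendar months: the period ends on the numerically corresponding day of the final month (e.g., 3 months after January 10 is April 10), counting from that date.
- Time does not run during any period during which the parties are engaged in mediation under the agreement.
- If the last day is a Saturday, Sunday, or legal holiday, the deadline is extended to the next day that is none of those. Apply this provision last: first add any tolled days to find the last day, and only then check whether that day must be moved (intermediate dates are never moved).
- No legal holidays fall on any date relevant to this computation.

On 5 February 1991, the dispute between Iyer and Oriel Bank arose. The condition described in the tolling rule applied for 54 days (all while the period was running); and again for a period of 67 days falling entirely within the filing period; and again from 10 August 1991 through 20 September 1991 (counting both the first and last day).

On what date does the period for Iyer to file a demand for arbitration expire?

April 16, 1992

9 months after 5 February 1991 is November 5, 1991.
Tolling adds 54 days: November 5, 1991 + 54 days = December 29, 1991.
Tolling adds 67 days: December 29, 1991 + 67 days = March 5, 1992.
From August 10, 1991 through September 20, 1991 inclusive is 42 days; tolling adds 42 days: March 5, 1992 + 42 days = April 16, 1992.
April 16, 1992 is a Thursday and not a legal holiday, so no extension applies.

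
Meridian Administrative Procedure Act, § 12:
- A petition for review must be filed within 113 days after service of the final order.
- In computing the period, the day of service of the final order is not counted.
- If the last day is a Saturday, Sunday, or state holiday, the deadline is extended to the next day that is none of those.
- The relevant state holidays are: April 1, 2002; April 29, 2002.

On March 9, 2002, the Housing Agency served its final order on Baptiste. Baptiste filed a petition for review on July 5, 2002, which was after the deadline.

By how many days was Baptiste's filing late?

113 days after March 9, 2002 is June 30, 2002.
June 30, 2002 is Sunday. The next qualifying day is July 1, 2002.
The deadline is July 1, 2002; from July 1, 2002 to July 5, 2002 is 4 days.

4 days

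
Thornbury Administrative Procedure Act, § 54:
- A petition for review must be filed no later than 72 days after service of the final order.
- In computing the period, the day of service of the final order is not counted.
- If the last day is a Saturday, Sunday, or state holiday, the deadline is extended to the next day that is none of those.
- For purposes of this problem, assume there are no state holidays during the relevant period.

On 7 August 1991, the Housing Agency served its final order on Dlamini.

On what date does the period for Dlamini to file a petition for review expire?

72 days after 7 August 1991 is October 18, 1991.
October 18, 1991 is a Friday and not a state holiday, so no extension applies.

October 18, 1991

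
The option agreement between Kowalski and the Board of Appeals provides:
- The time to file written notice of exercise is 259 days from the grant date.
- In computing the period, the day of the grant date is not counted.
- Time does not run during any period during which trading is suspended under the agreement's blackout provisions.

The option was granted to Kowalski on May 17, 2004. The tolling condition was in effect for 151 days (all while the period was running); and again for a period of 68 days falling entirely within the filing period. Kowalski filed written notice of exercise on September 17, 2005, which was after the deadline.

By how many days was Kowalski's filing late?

10 days

259 days after May 17, 2004 is January 31, 2005.
Tolling adds 151 days: January 31, 2005 + 151 days = July 1, 2005.
Tolling adds 68 days: July 1, 2005 + 68 days = September 7, 2005.
The deadline is September 7, 2005; from September 7, 2005 to September 17, 2005 is 10 days.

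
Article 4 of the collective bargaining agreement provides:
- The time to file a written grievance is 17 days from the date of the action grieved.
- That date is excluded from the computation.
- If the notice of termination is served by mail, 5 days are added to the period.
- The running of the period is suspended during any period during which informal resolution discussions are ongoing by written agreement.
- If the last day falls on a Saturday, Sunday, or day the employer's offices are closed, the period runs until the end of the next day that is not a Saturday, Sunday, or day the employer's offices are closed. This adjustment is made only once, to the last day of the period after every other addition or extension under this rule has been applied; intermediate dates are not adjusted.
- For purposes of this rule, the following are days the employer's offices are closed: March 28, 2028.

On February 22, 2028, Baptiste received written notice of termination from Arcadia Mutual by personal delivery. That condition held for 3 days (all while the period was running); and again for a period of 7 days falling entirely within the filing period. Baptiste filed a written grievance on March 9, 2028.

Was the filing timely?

17 days after February 22, 2028 is March 10, 2028.
Service was not by mail, so no mail extension applies.
Tolling adds 3 days: March 10, 2028 + 3 days = March 13, 2028.
Tolling adds 7 days: March 13, 2028 + 7 days = March 20, 2028.
March 20, 2028 is a Monday and not a day the employer's offices are closed, so no extension applies.
The deadline is March 20, 2028; the filing on March 9, 2028 is on or before that date.

Yes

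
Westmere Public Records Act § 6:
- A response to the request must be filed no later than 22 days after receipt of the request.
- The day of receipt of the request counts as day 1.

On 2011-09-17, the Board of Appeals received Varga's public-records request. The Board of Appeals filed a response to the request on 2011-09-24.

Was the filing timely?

Counting 2011-09-17 as day 1, day 22 is October 8, 2011.
The deadline is October 8, 2011; the filing on September 24, 2011 is on or before that date.

Yes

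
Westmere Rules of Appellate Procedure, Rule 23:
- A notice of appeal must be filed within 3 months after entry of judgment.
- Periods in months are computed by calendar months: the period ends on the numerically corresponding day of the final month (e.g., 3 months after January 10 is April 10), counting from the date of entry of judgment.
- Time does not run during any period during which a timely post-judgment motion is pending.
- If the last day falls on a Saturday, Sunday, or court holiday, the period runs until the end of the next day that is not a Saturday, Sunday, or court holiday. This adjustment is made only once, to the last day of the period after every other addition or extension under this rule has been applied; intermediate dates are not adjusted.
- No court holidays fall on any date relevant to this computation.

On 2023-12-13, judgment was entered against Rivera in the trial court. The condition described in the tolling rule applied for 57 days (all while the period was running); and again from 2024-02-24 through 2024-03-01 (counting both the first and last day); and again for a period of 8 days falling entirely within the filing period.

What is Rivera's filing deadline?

3 months after 2023-12-13 is March 13, 2024.
Tolling adds 57 days: March 13, 2024 + 57 days = May 9, 2024.
From February 24, 2024 through March 1, 2024 inclusive is 7 days; tolling adds 7 days: May 9, 2024 + 7 days = May 16, 2024.
Tolling adds 8 days: May 16, 2024 + 8 days = May 24, 2024.
May 24, 2024 is a Friday and not a court holiday, so no extension applies.

May 24, 2024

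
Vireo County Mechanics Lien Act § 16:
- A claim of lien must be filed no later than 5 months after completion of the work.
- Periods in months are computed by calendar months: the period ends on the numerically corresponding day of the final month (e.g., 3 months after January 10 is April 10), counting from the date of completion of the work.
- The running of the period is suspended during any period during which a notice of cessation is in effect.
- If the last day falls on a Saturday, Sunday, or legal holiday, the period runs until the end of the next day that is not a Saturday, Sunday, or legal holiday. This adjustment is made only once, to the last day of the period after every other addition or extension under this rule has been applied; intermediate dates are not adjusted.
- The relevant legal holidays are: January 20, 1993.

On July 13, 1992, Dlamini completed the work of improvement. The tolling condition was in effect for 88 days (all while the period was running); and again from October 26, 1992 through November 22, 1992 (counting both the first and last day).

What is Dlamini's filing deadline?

5 months after July 13, 1992 is December 13, 1992.
Tolling adds 88 days: December 13, 1992 + 88 days = March 11, 1993.
From October 26, 1992 through November 22, 1992 inclusive is 28 days; tolling adds 28 days: March 11, 1993 + 28 days = April 8, 1993.
April 8, 1993 is a Thursday and not a legal holiday, so no extension applies.

April 8, 1993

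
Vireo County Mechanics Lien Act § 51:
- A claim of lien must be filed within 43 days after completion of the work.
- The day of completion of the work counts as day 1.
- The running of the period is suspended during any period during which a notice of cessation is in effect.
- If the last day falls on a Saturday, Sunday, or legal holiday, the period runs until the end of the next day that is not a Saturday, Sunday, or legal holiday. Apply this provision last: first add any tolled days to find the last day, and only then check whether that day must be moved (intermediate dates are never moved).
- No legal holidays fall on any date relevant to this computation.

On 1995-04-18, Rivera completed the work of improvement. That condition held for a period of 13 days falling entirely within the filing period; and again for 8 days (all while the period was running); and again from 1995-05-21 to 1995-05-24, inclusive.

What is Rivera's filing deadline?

June 26, 1995

Counting 1995-04-18 as day 1, day 43 is May 30, 1995.
Tolling adds 13 days: May 30, 1995 + 13 days = June 12, 1995.
Tolling adds 8 days: June 12, 1995 + 8 days = June 20, 1995.
From May 21, 1995 through May 24, 1995 inclusive is 4 days; tolling adds 4 days: June 20, 1995 + 4 days = June 24, 1995.
June 24, 1995 is Saturday; June 25, 1995 is Sunday. The next qualifying day is June 26, 1995.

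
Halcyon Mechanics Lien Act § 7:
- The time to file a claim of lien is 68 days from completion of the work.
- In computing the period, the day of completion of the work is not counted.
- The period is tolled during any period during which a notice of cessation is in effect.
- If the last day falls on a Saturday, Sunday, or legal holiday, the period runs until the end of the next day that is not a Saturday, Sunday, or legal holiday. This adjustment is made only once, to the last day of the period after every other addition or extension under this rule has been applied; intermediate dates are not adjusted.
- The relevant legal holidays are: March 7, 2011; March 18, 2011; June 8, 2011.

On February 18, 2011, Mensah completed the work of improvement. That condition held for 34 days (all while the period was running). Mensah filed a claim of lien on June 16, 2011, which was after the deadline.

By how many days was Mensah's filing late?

16 days

68 days after February 18, 2011 is April 27, 2011.
Tolling adds 34 days: April 27, 2011 + 34 days = May 31, 2011.
May 31, 2011 is a Tuesday and not a legal holiday, so no extension applies.
The deadline is May 31, 2011; from May 31, 2011 to June 16, 2011 is 16 days.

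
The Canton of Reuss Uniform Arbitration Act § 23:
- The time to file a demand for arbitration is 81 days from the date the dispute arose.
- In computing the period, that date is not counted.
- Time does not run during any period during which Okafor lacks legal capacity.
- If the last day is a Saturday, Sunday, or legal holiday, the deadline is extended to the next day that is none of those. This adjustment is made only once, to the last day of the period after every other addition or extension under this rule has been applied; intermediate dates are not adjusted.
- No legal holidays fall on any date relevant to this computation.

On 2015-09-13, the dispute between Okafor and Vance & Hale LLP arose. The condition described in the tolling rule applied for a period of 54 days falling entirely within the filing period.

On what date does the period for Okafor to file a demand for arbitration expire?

81 days after 2015-09-13 is December 3, 2015.
Tolling adds 54 days: December 3, 2015 + 54 days = January 26, 2016.
January 26, 2016 is a Tuesday and not a legal holiday, so no extension applies.

January 26, 2016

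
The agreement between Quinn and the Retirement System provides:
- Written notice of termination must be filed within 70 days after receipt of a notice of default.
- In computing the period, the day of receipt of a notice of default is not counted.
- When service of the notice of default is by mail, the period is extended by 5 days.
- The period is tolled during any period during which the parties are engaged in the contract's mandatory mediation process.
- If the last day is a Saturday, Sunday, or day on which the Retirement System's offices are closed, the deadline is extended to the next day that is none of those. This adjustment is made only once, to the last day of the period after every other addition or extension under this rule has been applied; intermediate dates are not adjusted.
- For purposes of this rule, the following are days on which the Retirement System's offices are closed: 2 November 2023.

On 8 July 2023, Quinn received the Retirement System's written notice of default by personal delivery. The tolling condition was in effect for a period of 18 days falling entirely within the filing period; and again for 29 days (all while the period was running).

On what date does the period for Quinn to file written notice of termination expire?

70 days after 8 July 2023 is September 16, 2023.
Service was not by mail, so no mail extension applies.
Tolling adds 18 days: September 16, 2023 + 18 days = October 4, 2023.
Tolling adds 29 days: October 4, 2023 + 29 days = November 2, 2023.
November 2, 2023 is a listed holiday. The next qualifying day is November 3, 2023.

November 3, 2023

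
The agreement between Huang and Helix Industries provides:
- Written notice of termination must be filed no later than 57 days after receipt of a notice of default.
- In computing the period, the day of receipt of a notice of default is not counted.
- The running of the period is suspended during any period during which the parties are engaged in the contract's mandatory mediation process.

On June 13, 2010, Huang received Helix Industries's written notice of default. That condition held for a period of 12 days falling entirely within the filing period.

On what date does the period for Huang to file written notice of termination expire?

57 days after June 13, 2010 is August 9, 2010.
Tolling adds 12 days: August 9, 2010 + 12 days = August 21, 2010.

August 21, 2010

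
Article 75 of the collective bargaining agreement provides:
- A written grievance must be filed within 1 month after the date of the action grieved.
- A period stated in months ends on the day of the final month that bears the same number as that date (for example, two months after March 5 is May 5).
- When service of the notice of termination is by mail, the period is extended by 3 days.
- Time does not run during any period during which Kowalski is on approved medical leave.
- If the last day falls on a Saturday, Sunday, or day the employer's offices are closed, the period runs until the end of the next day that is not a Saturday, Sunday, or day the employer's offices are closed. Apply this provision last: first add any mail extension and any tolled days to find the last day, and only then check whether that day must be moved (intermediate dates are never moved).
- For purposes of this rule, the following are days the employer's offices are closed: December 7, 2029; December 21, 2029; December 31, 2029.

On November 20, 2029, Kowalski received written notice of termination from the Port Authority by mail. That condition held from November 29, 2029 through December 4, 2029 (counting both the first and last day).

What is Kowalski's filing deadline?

1 month after November 20, 2029 is December 20, 2029.
Service was by mail, adding 3 days: December 20, 2029 + 3 days = December 23, 2029.
From November 29, 2029 through December 4, 2029 inclusive is 6 days; tolling adds 6 days: December 23, 2029 + 6 days = December 29, 2029.
December 29, 2029 is Saturday; December 30, 2029 is Sunday; December 31, 2029 is a listed holiday. The next qualifying day is January 1, 2030.

January 1, 2030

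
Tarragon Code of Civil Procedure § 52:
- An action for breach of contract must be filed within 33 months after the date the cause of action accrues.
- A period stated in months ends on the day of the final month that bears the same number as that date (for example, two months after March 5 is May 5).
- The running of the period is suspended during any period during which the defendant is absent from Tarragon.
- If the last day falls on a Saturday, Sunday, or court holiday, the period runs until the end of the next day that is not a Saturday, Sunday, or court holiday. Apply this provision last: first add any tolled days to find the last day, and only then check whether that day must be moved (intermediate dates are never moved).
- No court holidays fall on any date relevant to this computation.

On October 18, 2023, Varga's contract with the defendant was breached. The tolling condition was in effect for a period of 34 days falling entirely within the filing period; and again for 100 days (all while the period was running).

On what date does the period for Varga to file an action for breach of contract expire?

November 30, 2026

33 months after October 18, 2023 is July 18, 2026.
Tolling adds 34 days: July 18, 2026 + 34 days = August 21, 2026.
Tolling adds 100 days: August 21, 2026 + 100 days = November 29, 2026.
November 29, 2026 is Sunday. The next qualifying day is November 30, 2026.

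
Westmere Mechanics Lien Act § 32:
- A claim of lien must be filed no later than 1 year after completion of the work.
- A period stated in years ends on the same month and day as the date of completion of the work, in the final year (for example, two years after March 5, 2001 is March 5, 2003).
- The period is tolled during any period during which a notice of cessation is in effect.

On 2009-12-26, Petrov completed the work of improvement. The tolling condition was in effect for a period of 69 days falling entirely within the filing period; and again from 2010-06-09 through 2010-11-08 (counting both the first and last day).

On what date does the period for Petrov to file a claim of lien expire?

1 year after 2009-12-26 is December 26, 2010.
Tolling adds 69 days: December 26, 2010 + 69 days = March 5, 2011.
From June 9, 2010 through November 8, 2010 inclusive is 153 days; tolling adds 153 days: March 5, 2011 + 153 days = August 5, 2011.

August 5, 2011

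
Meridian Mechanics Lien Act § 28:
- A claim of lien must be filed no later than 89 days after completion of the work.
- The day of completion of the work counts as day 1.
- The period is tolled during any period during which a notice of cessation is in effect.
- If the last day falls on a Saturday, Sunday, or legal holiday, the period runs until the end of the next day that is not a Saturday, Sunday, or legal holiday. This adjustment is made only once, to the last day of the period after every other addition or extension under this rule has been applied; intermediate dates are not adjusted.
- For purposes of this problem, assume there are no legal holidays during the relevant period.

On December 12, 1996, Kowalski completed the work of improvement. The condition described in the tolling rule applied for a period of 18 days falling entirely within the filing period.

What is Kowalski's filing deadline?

March 28, 1997

Counting December 12, 1996 as day 1, day 89 is March 10, 1997.
Tolling adds 18 days: March 10, 1997 + 18 days = March 28, 1997.
March 28, 1997 is a Friday and not a legal holiday, so no extension applies.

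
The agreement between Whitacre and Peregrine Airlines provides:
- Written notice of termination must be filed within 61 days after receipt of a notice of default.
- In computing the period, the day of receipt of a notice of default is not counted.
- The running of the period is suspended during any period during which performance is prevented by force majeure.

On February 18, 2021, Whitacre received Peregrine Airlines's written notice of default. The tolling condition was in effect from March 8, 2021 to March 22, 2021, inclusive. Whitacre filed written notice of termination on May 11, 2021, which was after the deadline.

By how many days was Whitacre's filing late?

6 days

61 days after February 18, 2021 is April 20, 2021.
From March 8, 2021 through March 22, 2021 inclusive is 15 days; tolling adds 15 days: April 20, 2021 + 15 days = May 5, 2021.
The deadline is May 5, 2021; from May 5, 2021 to May 11, 2021 is 6 days.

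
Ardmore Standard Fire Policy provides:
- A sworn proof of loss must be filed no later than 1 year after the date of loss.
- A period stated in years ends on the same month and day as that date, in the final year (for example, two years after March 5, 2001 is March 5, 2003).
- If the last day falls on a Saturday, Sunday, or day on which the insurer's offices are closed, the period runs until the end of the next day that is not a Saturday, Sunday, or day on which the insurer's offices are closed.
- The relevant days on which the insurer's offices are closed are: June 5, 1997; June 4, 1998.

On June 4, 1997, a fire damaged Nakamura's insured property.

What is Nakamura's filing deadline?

June 5, 1998

1 year after June 4, 1997 is June 4, 1998.
June 4, 1998 is a listed holiday. The next qualifying day is June 5, 1998.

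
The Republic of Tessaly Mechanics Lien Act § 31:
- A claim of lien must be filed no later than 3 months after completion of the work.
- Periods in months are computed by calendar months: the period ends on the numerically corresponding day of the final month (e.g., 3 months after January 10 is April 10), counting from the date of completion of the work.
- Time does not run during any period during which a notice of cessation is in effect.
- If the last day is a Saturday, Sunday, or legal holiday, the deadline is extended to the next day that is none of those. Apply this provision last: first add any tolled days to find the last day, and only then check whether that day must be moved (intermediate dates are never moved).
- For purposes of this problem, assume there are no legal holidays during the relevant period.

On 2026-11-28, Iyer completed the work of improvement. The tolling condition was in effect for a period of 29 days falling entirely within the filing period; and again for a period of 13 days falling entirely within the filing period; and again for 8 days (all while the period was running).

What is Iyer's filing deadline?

3 months after 2026-11-28 is February 28, 2027.
Tolling adds 29 days: February 28, 2027 + 29 days = March 29, 2027.
Tolling adds 13 days: March 29, 2027 + 13 days = April 11, 2027.
Tolling adds 8 days: April 11, 2027 + 8 days = April 19, 2027.
April 19, 2027 is a Monday and not a legal holiday, so no extension applies.

April 19, 2027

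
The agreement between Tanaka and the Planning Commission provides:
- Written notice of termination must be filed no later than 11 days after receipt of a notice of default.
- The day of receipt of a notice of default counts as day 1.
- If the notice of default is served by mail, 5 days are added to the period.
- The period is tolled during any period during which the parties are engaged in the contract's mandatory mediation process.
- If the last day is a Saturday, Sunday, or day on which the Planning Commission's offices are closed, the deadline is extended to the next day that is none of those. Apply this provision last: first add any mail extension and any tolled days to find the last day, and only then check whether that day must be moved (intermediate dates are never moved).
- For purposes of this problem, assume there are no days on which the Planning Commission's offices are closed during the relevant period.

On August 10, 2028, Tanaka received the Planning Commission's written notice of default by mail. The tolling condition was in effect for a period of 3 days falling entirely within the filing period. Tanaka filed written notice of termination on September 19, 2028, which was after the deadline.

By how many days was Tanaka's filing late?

22 days

Counting August 10, 2028 as day 1, day 11 is August 20, 2028.
Service was by mail, adding 5 days: August 20, 2028 + 5 days = August 25, 2028.
Tolling adds 3 days: August 25, 2028 + 3 days = August 28, 2028.
August 28, 2028 is a Monday and not a day on which the Planning Commission's offices are closed, so no extension applies.
The deadline is August 28, 2028; from August 28, 2028 to September 19, 2028 is 22 days.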